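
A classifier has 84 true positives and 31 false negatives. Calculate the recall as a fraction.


Recall = TP / (TP + FN) = 84 / 115 = 84/115.

84/115


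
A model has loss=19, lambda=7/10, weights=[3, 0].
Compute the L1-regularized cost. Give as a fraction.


L1 norm = sum(|w|) = 3. J = 19 + 7/10 * 3 = 211/10.

211/10


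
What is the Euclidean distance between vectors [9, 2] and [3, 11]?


d = sqrt(sum of squared differences). (9-3)^2=36, (2-11)^2=81. Sum = 117.

sqrt(117)


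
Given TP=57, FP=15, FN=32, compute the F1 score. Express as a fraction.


Precision = 57/72 = 19/24. Recall = 57/89 = 57/89. F1 = 2*P*R/(P+R) = 114/161.

114/161


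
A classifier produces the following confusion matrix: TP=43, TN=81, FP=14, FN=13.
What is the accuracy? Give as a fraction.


Accuracy = (TP + TN) / (TP + TN + FP + FN) = (43 + 81) / 151 = 124/151.

124/151


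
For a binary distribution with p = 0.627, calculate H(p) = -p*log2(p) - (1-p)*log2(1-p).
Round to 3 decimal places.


H = -0.627*log2(0.627) - 0.373*log2(0.373) = 0.953.

0.953


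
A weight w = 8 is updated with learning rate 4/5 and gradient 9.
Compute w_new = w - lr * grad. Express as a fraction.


w_new = 8 - 4/5 * 9 = 8 - 36/5 = 4/5.

4/5


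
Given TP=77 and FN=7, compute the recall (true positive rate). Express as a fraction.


Recall = TP / (TP + FN) = 77 / 84 = 11/12.

11/12


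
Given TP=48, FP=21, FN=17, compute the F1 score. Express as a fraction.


Precision = 48/69 = 16/23. Recall = 48/65 = 48/65. F1 = 2*P*R/(P+R) = 48/67.

48/67


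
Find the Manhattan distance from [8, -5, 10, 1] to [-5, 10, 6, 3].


d = sum of absolute differences: |8--5|=13 + |-5-10|=15 + |10-6|=4 + |1-3|=2 = 34.

34


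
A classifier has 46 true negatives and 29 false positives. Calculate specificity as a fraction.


Specificity = TN / (TN + FP) = 46 / 75 = 46/75.

46/75


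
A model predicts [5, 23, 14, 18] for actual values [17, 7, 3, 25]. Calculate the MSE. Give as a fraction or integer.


MSE = (1/4) * ((17-5)^2=144 + (7-23)^2=256 + (3-14)^2=121 + (25-18)^2=49). Sum = 570. MSE = 285/2.

285/2


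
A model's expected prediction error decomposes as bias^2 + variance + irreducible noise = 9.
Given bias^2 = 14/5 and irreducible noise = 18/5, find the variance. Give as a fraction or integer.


Total error = bias^2 + variance + irreducible noise. So variance = 9 - 14/5 - 18/5 = 13/5.

13/5


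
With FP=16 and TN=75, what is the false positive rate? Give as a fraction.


FPR = FP / (FP + TN) = 16 / 91 = 16/91.

16/91


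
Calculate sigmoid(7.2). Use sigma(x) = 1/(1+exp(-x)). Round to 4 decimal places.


sigma(7.2) = 1/(1+e^(-7.2)) = 1/(1+0.000747) = 1/1.000747 = 0.9993.

0.9993


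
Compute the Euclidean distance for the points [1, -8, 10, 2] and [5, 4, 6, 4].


d = sqrt(sum of squared differences). (1-5)^2=16, (-8-4)^2=144, (10-6)^2=16, (2-4)^2=4. Sum = 180.

sqrt(180)


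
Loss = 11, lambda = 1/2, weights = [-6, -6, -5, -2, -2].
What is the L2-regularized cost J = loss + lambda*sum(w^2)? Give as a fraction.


L2 sq norm = sum(w^2) = 105. J = 11 + 1/2 * 105 = 127/2.

127/2


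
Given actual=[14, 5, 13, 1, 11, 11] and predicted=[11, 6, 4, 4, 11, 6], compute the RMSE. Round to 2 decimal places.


MSE = 20.8333. RMSE = sqrt(20.8333) = 4.56.

4.56


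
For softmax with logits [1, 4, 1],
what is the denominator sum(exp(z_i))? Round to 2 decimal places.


Denom = e^1=2.7183 + e^4=54.5982 + e^1=2.7183. Sum = 60.0348, which rounds to 60.03.

60.03


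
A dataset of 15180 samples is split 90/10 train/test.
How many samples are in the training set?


Test set = 15180 * 10% = 1518. Training set = 15180 - 1518 = 13662.

13662


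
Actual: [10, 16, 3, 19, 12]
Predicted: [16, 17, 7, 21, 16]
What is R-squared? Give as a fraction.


Mean(y) = 12. SS_res = 73. SS_tot = 150. R^2 = 1 - 73/(150) = 77/150.

77/150


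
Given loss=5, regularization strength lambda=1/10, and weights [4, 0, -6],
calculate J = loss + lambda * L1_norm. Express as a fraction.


L1 norm = sum(|w|) = 10. J = 5 + 1/10 * 10 = 6.

6


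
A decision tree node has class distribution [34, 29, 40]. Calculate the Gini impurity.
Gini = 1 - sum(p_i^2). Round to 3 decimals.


Total = 103. Proportions: 34/103, 29/103, 40/103. sum(p_i^2) = 0.3391. Gini = 1 - 0.3391 = 0.6609, which rounds to 0.661.

0.661


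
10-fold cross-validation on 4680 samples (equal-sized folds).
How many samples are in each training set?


Each validation fold has 4680/10 = 468 samples. Training set = 4680 - 468 = 4212.

4212


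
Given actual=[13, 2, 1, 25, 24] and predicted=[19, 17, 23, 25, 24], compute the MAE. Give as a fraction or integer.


MAE = (1/5) * (|13-19|=6 + |2-17|=15 + |1-23|=22 + |25-25|=0 + |24-24|=0). Sum = 43. MAE = 43/5.

43/5


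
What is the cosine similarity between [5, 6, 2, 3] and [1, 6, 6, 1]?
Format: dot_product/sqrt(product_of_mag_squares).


dot = 56. |a|^2 = 74, |b|^2 = 74. cos = 56/sqrt(5476).

56/sqrt(5476)


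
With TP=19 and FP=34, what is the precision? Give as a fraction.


Precision = TP / (TP + FP) = 19 / 53 = 19/53.

19/53


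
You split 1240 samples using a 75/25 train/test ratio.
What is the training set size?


Test set = 1240 * 25% = 310. Training set = 1240 - 310 = 930.

930


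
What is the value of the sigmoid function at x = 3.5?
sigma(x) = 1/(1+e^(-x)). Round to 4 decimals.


sigma(3.5) = 1/(1+e^(-3.5)) = 1/(1+0.030197) = 1/1.030197 = 0.9707.

0.9707


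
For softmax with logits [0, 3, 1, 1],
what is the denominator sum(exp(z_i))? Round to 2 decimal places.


Denom = e^0=1.0000 + e^3=20.0855 + e^1=2.7183 + e^1=2.7183. Sum = 26.5221, which rounds to 26.52.

26.52


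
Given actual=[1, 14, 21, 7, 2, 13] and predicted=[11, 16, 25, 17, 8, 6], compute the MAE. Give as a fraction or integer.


MAE = (1/6) * (|1-11|=10 + |14-16|=2 + |21-25|=4 + |7-17|=10 + |2-8|=6 + |13-6|=7). Sum = 39. MAE = 13/2.

13/2


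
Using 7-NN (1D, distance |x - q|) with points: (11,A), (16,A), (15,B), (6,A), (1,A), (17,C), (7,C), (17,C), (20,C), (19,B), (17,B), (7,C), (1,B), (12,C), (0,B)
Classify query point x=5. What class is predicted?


Distances: |11-5|=6, |16-5|=11, |15-5|=10, |6-5|=1, |1-5|=4, |17-5|=12, |7-5|=2, |17-5|=12, |20-5|=15, |19-5|=14, |17-5|=12, |7-5|=2, |1-5|=4, |12-5|=7, |0-5|=5. 7 nearest: (6,A), (7,C), (7,C), (1,A), (1,B), (0,B), (11,A). Counts: {'A': 3, 'C': 2, 'B': 2}. Majority class: A.

A


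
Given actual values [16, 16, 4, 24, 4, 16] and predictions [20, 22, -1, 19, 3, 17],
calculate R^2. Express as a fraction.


Mean(y) = 40/3. SS_res = 104. SS_tot = 928/3. R^2 = 1 - 104/(928/3) = 77/116.

77/116


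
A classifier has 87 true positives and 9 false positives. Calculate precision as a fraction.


Precision = TP / (TP + FP) = 87 / 96 = 29/32.

29/32


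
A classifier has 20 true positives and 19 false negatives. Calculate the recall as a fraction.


Recall = TP / (TP + FN) = 20 / 39 = 20/39.

20/39


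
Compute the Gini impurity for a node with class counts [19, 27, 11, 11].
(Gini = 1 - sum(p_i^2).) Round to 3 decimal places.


Total = 68. Proportions: 19/68, 27/68, 11/68, 11/68. sum(p_i^2) = 0.2881. Gini = 1 - 0.2881 = 0.7119, which rounds to 0.712.

0.712


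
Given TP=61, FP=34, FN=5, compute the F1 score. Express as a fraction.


Precision = 61/95 = 61/95. Recall = 61/66 = 61/66. F1 = 2*P*R/(P+R) = 122/161.

122/161


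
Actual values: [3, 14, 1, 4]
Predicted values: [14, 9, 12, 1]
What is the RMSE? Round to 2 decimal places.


MSE = 69.0000. RMSE = sqrt(69.0000) = 8.31.

8.31


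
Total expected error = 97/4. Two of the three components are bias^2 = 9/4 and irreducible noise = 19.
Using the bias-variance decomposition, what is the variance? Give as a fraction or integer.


Total error = bias^2 + variance + irreducible noise. So variance = 97/4 - 9/4 - 19 = 3.

3


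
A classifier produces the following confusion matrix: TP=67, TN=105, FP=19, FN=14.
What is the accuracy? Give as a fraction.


Accuracy = (TP + TN) / (TP + TN + FP + FN) = (67 + 105) / 205 = 172/205.

172/205


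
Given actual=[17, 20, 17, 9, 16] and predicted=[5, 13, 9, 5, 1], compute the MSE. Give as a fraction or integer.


MSE = (1/5) * ((17-5)^2=144 + (20-13)^2=49 + (17-9)^2=64 + (9-5)^2=16 + (16-1)^2=225). Sum = 498. MSE = 498/5.

498/5


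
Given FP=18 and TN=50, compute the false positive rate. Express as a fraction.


FPR = FP / (FP + TN) = 18 / 68 = 9/34.

9/34


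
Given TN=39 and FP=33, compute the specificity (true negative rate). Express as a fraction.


Specificity = TN / (TN + FP) = 39 / 72 = 13/24.

13/24


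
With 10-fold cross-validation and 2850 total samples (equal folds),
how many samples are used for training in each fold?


Each validation fold has 2850/10 = 285 samples. Training set = 2850 - 285 = 2565.

2565


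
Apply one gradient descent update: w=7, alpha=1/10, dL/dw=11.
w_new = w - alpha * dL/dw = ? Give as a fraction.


w_new = 7 - 1/10 * 11 = 7 - 11/10 = 59/10.

59/10


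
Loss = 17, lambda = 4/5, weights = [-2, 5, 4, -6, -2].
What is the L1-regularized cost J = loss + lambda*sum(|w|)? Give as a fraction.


L1 norm = sum(|w|) = 19. J = 17 + 4/5 * 19 = 161/5.

161/5


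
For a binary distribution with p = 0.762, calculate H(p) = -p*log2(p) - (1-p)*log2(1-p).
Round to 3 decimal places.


H = -0.762*log2(0.762) - 0.238*log2(0.238) = 0.792.

0.792


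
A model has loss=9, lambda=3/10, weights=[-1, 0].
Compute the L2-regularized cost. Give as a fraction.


L2 sq norm = sum(w^2) = 1. J = 9 + 3/10 * 1 = 93/10.

93/10


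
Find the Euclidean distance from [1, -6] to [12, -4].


d = sqrt(sum of squared differences). (1-12)^2=121, (-6--4)^2=4. Sum = 125.

sqrt(125)


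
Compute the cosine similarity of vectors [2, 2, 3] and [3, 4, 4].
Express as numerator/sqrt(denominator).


dot = 26. |a|^2 = 17, |b|^2 = 41. cos = 26/sqrt(697).

26/sqrt(697)


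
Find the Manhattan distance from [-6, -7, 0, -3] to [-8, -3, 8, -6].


d = sum of absolute differences: |-6--8|=2 + |-7--3|=4 + |0-8|=8 + |-3--6|=3 = 17.

17


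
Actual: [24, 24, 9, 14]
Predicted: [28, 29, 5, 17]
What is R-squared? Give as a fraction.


Mean(y) = 71/4. SS_res = 66. SS_tot = 675/4. R^2 = 1 - 66/(675/4) = 137/225.

137/225


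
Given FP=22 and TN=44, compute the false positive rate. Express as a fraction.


FPR = FP / (FP + TN) = 22 / 66 = 1/3.

1/3


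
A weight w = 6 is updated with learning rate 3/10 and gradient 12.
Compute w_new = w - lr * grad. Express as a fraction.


w_new = 6 - 3/10 * 12 = 6 - 18/5 = 12/5.

12/5


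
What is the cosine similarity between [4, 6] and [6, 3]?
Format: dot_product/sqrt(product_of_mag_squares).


dot = 42. |a|^2 = 52, |b|^2 = 45. cos = 42/sqrt(2340).

42/sqrt(2340)


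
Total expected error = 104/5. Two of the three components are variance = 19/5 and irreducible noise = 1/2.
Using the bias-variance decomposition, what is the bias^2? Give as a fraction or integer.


Total error = bias^2 + variance + irreducible noise. So bias^2 = 104/5 - 19/5 - 1/2 = 33/2.

33/2


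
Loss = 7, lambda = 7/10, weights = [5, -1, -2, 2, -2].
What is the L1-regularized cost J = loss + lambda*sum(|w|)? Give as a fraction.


L1 norm = sum(|w|) = 12. J = 7 + 7/10 * 12 = 77/5.

77/5


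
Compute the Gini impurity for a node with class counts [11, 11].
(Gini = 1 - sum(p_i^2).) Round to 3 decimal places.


Total = 22. Proportions: 11/22, 11/22. sum(p_i^2) = 0.5000. Gini = 1 - 0.5000 = 0.5000, which rounds to 0.500.

0.500


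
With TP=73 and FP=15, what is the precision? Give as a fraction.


Precision = TP / (TP + FP) = 73 / 88 = 73/88.

73/88


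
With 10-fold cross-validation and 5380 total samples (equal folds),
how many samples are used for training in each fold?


Each validation fold has 5380/10 = 538 samples. Training set = 5380 - 538 = 4842.

4842


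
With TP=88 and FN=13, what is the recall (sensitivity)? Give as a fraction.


Recall = TP / (TP + FN) = 88 / 101 = 88/101.

88/101


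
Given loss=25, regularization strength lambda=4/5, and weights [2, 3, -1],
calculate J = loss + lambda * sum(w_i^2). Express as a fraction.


L2 sq norm = sum(w^2) = 14. J = 25 + 4/5 * 14 = 181/5.

181/5


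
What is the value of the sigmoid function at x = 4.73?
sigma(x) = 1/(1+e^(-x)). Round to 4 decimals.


sigma(4.73) = 1/(1+e^(-4.73)) = 1/(1+0.008826) = 1/1.008826 = 0.9913.

0.9913


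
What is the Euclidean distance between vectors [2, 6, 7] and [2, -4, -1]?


d = sqrt(sum of squared differences). (2-2)^2=0, (6--4)^2=100, (7--1)^2=64. Sum = 164.

sqrt(164)


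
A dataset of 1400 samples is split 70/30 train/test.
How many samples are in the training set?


Test set = 1400 * 30% = 420. Training set = 1400 - 420 = 980.

980


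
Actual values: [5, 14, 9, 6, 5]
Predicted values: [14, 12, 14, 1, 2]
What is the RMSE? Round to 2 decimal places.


MSE = 28.8000. RMSE = sqrt(28.8000) = 5.37.

5.37


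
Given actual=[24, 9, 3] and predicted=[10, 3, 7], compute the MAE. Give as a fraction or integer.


MAE = (1/3) * (|24-10|=14 + |9-3|=6 + |3-7|=4). Sum = 24. MAE = 8.

8


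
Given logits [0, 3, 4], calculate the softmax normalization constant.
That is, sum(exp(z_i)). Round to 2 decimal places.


Denom = e^0=1.0000 + e^3=20.0855 + e^4=54.5982. Sum = 75.6837, which rounds to 75.68.

75.68


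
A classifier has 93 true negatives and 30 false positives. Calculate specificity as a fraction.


Specificity = TN / (TN + FP) = 93 / 123 = 31/41.

31/41


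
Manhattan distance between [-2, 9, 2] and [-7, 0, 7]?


d = sum of absolute differences: |-2--7|=5 + |9-0|=9 + |2-7|=5 = 19.

19


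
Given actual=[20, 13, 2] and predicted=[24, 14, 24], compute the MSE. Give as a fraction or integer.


MSE = (1/3) * ((20-24)^2=16 + (13-14)^2=1 + (2-24)^2=484). Sum = 501. MSE = 167.

167


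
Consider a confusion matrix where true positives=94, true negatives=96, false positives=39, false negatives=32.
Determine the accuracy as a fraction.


Accuracy = (TP + TN) / (TP + TN + FP + FN) = (94 + 96) / 261 = 190/261.

190/261


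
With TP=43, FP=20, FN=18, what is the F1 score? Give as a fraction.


Precision = 43/63 = 43/63. Recall = 43/61 = 43/61. F1 = 2*P*R/(P+R) = 43/62.

43/62


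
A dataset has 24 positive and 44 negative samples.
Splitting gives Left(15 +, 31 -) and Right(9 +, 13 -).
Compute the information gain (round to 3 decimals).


H(parent) = 0.9367. H(left) = 0.9109, H(right) = 0.9760. Weighted = (46/68)*0.9109 + (22/68)*0.9760 = 0.9320. IG = 0.9367 - 0.9320 = 0.0047, which rounds to 0.005.

0.005


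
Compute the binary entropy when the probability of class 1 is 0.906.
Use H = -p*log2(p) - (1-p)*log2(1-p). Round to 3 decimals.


H = -0.906*log2(0.906) - 0.094*log2(0.094) = 0.450.

0.450


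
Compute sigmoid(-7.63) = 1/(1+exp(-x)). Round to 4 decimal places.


sigma(-7.63) = 1/(1+e^(7.63)) = 1/(1+2059.050020) = 1/2060.050020 = 0.0005.

0.0005


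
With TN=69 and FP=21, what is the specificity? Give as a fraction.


Specificity = TN / (TN + FP) = 69 / 90 = 23/30.

23/30


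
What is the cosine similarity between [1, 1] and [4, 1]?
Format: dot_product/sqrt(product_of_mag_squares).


dot = 5. |a|^2 = 2, |b|^2 = 17. cos = 5/sqrt(34).

5/sqrt(34)


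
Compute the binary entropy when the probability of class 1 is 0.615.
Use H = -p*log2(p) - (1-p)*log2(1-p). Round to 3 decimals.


H = -0.615*log2(0.615) - 0.385*log2(0.385) = 0.961.

0.961


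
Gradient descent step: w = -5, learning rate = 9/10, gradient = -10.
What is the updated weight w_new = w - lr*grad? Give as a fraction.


w_new = -5 - 9/10 * -10 = -5 - -9 = 4.

4


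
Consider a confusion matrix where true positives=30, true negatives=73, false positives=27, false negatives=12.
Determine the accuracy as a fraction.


Accuracy = (TP + TN) / (TP + TN + FP + FN) = (30 + 73) / 142 = 103/142.

103/142


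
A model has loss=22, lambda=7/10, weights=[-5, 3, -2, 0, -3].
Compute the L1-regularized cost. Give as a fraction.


L1 norm = sum(|w|) = 13. J = 22 + 7/10 * 13 = 311/10.

311/10


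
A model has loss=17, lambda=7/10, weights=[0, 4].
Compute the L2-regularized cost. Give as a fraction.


L2 sq norm = sum(w^2) = 16. J = 17 + 7/10 * 16 = 141/5.

141/5


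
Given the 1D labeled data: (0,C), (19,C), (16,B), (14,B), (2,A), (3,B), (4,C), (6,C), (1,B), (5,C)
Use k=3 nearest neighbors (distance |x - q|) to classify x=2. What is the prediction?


Distances: |0-2|=2, |19-2|=17, |16-2|=14, |14-2|=12, |2-2|=0, |3-2|=1, |4-2|=2, |6-2|=4, |1-2|=1, |5-2|=3. 3 nearest: (2,A), (3,B), (1,B). Counts: {'A': 1, 'B': 2}. Majority class: B.

B


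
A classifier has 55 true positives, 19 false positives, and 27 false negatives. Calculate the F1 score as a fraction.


Precision = 55/74 = 55/74. Recall = 55/82 = 55/82. F1 = 2*P*R/(P+R) = 55/78.

55/78


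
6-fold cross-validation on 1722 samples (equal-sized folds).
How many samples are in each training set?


Each validation fold has 1722/6 = 287 samples. Training set = 1722 - 287 = 1435.

1435


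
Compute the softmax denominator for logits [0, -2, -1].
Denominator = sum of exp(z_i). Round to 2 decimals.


Denom = e^0=1.0000 + e^-2=0.1353 + e^-1=0.3679. Sum = 1.5032, which rounds to 1.50.

1.50


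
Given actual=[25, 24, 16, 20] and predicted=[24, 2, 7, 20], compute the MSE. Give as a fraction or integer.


MSE = (1/4) * ((25-24)^2=1 + (24-2)^2=484 + (16-7)^2=81 + (20-20)^2=0). Sum = 566. MSE = 283/2.

283/2


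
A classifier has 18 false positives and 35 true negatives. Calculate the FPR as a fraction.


FPR = FP / (FP + TN) = 18 / 53 = 18/53.

18/53


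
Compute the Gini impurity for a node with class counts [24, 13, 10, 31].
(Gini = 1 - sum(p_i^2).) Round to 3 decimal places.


Total = 78. Proportions: 24/78, 13/78, 10/78, 31/78. sum(p_i^2) = 0.2968. Gini = 1 - 0.2968 = 0.7032, which rounds to 0.703.

0.703


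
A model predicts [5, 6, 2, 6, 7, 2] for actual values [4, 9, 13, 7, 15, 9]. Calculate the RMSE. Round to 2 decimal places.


MSE = 40.8333. RMSE = sqrt(40.8333) = 6.39.

6.39


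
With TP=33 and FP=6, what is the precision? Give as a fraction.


Precision = TP / (TP + FP) = 33 / 39 = 11/13.

11/13


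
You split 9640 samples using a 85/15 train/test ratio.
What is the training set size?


Test set = 9640 * 15% = 1446. Training set = 9640 - 1446 = 8194.

8194


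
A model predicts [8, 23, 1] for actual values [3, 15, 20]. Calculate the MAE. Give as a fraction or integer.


MAE = (1/3) * (|3-8|=5 + |15-23|=8 + |20-1|=19). Sum = 32. MAE = 32/3.

32/3


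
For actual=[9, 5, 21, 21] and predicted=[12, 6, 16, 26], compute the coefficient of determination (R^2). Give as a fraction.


Mean(y) = 14. SS_res = 60. SS_tot = 204. R^2 = 1 - 60/(204) = 12/17.

12/17


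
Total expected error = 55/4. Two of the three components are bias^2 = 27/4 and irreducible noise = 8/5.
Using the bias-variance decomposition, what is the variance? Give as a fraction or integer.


Total error = bias^2 + variance + irreducible noise. So variance = 55/4 - 27/4 - 8/5 = 27/5.

27/5


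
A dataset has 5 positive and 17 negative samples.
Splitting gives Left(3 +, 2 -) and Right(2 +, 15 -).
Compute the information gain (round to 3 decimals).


H(parent) = 0.7732. H(left) = 0.9710, H(right) = 0.5226. Weighted = (5/22)*0.9710 + (17/22)*0.5226 = 0.6245. IG = 0.7732 - 0.6245 = 0.1487, which rounds to 0.149.

0.149


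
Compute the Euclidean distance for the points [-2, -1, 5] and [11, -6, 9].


d = sqrt(sum of squared differences). (-2-11)^2=169, (-1--6)^2=25, (5-9)^2=16. Sum = 210.

sqrt(210)


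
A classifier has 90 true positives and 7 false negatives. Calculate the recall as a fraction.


Recall = TP / (TP + FN) = 90 / 97 = 90/97.

90/97


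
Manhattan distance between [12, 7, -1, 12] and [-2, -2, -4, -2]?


d = sum of absolute differences: |12--2|=14 + |7--2|=9 + |-1--4|=3 + |12--2|=14 = 40.

40


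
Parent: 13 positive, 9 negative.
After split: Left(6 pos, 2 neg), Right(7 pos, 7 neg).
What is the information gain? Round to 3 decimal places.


H(parent) = 0.9760. H(left) = 0.8113, H(right) = 1.0000. Weighted = (8/22)*0.8113 + (14/22)*1.0000 = 0.9314. IG = 0.9760 - 0.9314 = 0.0446, which rounds to 0.045.

0.045


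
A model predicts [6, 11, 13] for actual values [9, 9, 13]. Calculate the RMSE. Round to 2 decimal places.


MSE = 4.3333. RMSE = sqrt(4.3333) = 2.08.

2.08


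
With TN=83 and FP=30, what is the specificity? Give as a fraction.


Specificity = TN / (TN + FP) = 83 / 113 = 83/113.

83/113


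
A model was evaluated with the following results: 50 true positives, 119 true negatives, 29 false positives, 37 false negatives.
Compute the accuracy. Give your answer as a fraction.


Accuracy = (TP + TN) / (TP + TN + FP + FN) = (50 + 119) / 235 = 169/235.

169/235


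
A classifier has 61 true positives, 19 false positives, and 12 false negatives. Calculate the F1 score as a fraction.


Precision = 61/80 = 61/80. Recall = 61/73 = 61/73. F1 = 2*P*R/(P+R) = 122/153.

122/153


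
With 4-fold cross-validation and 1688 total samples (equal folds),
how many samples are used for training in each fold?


Each validation fold has 1688/4 = 422 samples. Training set = 1688 - 422 = 1266.

1266


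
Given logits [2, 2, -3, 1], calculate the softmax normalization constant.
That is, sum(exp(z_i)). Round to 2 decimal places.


Denom = e^2=7.3891 + e^2=7.3891 + e^-3=0.0498 + e^1=2.7183. Sum = 17.5463, which rounds to 17.55.

17.55


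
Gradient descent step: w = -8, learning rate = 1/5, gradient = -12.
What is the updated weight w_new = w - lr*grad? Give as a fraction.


w_new = -8 - 1/5 * -12 = -8 - -12/5 = -28/5.

-28/5


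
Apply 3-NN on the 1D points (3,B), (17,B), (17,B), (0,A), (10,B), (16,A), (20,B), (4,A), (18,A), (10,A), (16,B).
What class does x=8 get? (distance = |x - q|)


Distances: |3-8|=5, |17-8|=9, |17-8|=9, |0-8|=8, |10-8|=2, |16-8|=8, |20-8|=12, |4-8|=4, |18-8|=10, |10-8|=2, |16-8|=8. 3 nearest: (10,A), (10,B), (4,A). Counts: {'A': 2, 'B': 1}. Majority class: A.

A


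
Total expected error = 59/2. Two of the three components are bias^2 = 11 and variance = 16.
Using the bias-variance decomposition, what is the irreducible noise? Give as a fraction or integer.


Total error = bias^2 + variance + irreducible noise. So irreducible noise = 59/2 - 11 - 16 = 5/2.

5/2


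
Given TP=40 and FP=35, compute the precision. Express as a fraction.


Precision = TP / (TP + FP) = 40 / 75 = 8/15.

8/15


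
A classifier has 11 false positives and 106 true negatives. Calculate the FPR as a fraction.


FPR = FP / (FP + TN) = 11 / 117 = 11/117.

11/117


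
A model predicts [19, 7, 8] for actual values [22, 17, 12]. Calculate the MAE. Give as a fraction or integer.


MAE = (1/3) * (|22-19|=3 + |17-7|=10 + |12-8|=4). Sum = 17. MAE = 17/3.

17/3


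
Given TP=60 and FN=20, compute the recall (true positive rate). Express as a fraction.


Recall = TP / (TP + FN) = 60 / 80 = 3/4.

3/4


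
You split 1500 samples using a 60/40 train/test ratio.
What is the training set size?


Test set = 1500 * 40% = 600. Training set = 1500 - 600 = 900.

900


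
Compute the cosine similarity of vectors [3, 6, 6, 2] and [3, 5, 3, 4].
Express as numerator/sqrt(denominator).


dot = 65. |a|^2 = 85, |b|^2 = 59. cos = 65/sqrt(5015).

65/sqrt(5015)


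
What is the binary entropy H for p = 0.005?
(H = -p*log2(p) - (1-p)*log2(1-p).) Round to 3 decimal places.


H = -0.005*log2(0.005) - 0.995*log2(0.995) = 0.045.

0.045


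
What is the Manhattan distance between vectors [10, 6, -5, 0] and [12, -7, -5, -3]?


d = sum of absolute differences: |10-12|=2 + |6--7|=13 + |-5--5|=0 + |0--3|=3 = 18.

18


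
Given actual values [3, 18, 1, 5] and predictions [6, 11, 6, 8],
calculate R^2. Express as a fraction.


Mean(y) = 27/4. SS_res = 92. SS_tot = 707/4. R^2 = 1 - 92/(707/4) = 339/707.

339/707


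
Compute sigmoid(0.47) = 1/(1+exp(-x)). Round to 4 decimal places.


sigma(0.47) = 1/(1+e^(-0.47)) = 1/(1+0.625002) = 1/1.625002 = 0.6154.

0.6154


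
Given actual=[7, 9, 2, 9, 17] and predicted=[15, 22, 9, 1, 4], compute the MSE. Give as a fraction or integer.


MSE = (1/5) * ((7-15)^2=64 + (9-22)^2=169 + (2-9)^2=49 + (9-1)^2=64 + (17-4)^2=169). Sum = 515. MSE = 103.

103


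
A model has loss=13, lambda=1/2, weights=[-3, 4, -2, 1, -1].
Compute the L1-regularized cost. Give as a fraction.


L1 norm = sum(|w|) = 11. J = 13 + 1/2 * 11 = 37/2.

37/2


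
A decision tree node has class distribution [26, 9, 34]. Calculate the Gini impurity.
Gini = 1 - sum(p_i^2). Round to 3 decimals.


Total = 69. Proportions: 26/69, 9/69, 34/69. sum(p_i^2) = 0.4018. Gini = 1 - 0.4018 = 0.5982, which rounds to 0.598.

0.598


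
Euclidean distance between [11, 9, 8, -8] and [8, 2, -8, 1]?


d = sqrt(sum of squared differences). (11-8)^2=9, (9-2)^2=49, (8--8)^2=256, (-8-1)^2=81. Sum = 395.

sqrt(395)


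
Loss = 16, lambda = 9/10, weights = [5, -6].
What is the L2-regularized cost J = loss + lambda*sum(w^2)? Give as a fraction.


L2 sq norm = sum(w^2) = 61. J = 16 + 9/10 * 61 = 709/10.

709/10


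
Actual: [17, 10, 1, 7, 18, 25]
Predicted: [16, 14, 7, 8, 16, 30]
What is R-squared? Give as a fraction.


Mean(y) = 13. SS_res = 83. SS_tot = 374. R^2 = 1 - 83/(374) = 291/374.

291/374


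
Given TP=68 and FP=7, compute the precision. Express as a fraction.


Precision = TP / (TP + FP) = 68 / 75 = 68/75.

68/75


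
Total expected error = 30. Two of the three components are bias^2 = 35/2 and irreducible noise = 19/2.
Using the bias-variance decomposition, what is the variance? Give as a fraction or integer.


Total error = bias^2 + variance + irreducible noise. So variance = 30 - 35/2 - 19/2 = 3.

3


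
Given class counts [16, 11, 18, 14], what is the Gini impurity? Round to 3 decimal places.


Total = 59. Proportions: 16/59, 11/59, 18/59, 14/59. sum(p_i^2) = 0.2577. Gini = 1 - 0.2577 = 0.7423, which rounds to 0.742.

0.742


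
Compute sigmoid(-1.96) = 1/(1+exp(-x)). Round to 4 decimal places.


sigma(-1.96) = 1/(1+e^(1.96)) = 1/(1+7.099327) = 1/8.099327 = 0.1235.

0.1235


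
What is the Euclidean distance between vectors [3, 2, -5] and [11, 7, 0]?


d = sqrt(sum of squared differences). (3-11)^2=64, (2-7)^2=25, (-5-0)^2=25. Sum = 114.

sqrt(114)


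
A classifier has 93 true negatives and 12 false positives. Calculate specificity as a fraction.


Specificity = TN / (TN + FP) = 93 / 105 = 31/35.

31/35


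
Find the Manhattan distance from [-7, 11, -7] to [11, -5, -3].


d = sum of absolute differences: |-7-11|=18 + |11--5|=16 + |-7--3|=4 = 38.

38


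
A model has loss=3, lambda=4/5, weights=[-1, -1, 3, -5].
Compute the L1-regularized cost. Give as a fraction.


L1 norm = sum(|w|) = 10. J = 3 + 4/5 * 10 = 11.

11


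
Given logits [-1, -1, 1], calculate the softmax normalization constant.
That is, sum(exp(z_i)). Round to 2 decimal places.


Denom = e^-1=0.3679 + e^-1=0.3679 + e^1=2.7183. Sum = 3.4541, which rounds to 3.45.

3.45


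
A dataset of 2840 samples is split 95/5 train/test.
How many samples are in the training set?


Test set = 2840 * 5% = 142. Training set = 2840 - 142 = 2698.

2698


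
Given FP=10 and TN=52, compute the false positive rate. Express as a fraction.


FPR = FP / (FP + TN) = 10 / 62 = 5/31.

5/31


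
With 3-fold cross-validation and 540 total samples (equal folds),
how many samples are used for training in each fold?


Each validation fold has 540/3 = 180 samples. Training set = 540 - 180 = 360.

360


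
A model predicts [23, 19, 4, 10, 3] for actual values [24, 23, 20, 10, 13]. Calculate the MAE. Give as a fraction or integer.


MAE = (1/5) * (|24-23|=1 + |23-19|=4 + |20-4|=16 + |10-10|=0 + |13-3|=10). Sum = 31. MAE = 31/5.

31/5


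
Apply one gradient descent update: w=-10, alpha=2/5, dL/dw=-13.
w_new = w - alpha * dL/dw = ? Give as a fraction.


w_new = -10 - 2/5 * -13 = -10 - -26/5 = -24/5.

-24/5


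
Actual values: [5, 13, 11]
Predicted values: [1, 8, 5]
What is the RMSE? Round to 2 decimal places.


MSE = 25.6667. RMSE = sqrt(25.6667) = 5.07.

5.07


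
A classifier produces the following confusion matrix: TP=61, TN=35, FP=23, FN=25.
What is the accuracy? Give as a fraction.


Accuracy = (TP + TN) / (TP + TN + FP + FN) = (61 + 35) / 144 = 2/3.

2/3


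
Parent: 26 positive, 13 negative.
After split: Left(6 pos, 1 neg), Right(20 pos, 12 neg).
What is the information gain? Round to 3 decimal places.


H(parent) = 0.9183. H(left) = 0.5917, H(right) = 0.9544. Weighted = (7/39)*0.5917 + (32/39)*0.9544 = 0.8893. IG = 0.9183 - 0.8893 = 0.0290, which rounds to 0.029.

0.029


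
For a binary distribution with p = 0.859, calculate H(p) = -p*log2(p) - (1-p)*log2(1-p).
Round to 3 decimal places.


H = -0.859*log2(0.859) - 0.141*log2(0.141) = 0.587.

0.587


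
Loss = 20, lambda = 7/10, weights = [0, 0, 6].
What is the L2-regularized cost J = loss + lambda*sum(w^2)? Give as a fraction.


L2 sq norm = sum(w^2) = 36. J = 20 + 7/10 * 36 = 226/5.

226/5


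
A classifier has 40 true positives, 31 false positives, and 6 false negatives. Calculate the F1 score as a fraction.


Precision = 40/71 = 40/71. Recall = 40/46 = 20/23. F1 = 2*P*R/(P+R) = 80/117.

80/117


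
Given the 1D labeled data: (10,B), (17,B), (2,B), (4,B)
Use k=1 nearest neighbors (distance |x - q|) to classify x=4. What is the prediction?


Distances: |10-4|=6, |17-4|=13, |2-4|=2, |4-4|=0. 1 nearest: (4,B). Counts: {'B': 1}. Majority class: B.

B


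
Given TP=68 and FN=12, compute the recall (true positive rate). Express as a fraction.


Recall = TP / (TP + FN) = 68 / 80 = 17/20.

17/20


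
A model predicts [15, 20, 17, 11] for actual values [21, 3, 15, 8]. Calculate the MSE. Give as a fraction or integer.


MSE = (1/4) * ((21-15)^2=36 + (3-20)^2=289 + (15-17)^2=4 + (8-11)^2=9). Sum = 338. MSE = 169/2.

169/2


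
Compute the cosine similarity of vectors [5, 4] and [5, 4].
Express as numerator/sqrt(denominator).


dot = 41. |a|^2 = 41, |b|^2 = 41. cos = 41/sqrt(1681).

41/sqrt(1681)


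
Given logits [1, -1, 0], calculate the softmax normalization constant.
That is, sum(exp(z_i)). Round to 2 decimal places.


Denom = e^1=2.7183 + e^-1=0.3679 + e^0=1.0000. Sum = 4.0862, which rounds to 4.09.

4.09


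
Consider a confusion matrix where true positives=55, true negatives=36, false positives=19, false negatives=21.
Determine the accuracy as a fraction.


Accuracy = (TP + TN) / (TP + TN + FP + FN) = (55 + 36) / 131 = 91/131.

91/131


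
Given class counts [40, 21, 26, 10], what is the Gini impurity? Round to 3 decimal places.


Total = 97. Proportions: 40/97, 21/97, 26/97, 10/97. sum(p_i^2) = 0.2994. Gini = 1 - 0.2994 = 0.7006, which rounds to 0.701.

0.701


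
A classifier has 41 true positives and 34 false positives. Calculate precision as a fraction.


Precision = TP / (TP + FP) = 41 / 75 = 41/75.

41/75


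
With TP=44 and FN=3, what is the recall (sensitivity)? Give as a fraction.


Recall = TP / (TP + FN) = 44 / 47 = 44/47.

44/47


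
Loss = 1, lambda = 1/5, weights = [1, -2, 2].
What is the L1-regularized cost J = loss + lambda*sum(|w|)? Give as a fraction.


L1 norm = sum(|w|) = 5. J = 1 + 1/5 * 5 = 2.

2


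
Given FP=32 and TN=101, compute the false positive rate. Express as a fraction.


FPR = FP / (FP + TN) = 32 / 133 = 32/133.

32/133


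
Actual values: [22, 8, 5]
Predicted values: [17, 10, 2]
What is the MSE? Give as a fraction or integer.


MSE = (1/3) * ((22-17)^2=25 + (8-10)^2=4 + (5-2)^2=9). Sum = 38. MSE = 38/3.

38/3


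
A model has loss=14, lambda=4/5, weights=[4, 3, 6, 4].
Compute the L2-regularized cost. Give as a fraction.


L2 sq norm = sum(w^2) = 77. J = 14 + 4/5 * 77 = 378/5.

378/5


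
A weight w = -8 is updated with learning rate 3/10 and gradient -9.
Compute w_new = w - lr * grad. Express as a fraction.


w_new = -8 - 3/10 * -9 = -8 - -27/10 = -53/10.

-53/10


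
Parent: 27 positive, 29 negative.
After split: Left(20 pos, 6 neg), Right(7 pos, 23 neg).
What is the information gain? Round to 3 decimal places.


H(parent) = 0.9991. H(left) = 0.7793, H(right) = 0.7838. Weighted = (26/56)*0.7793 + (30/56)*0.7838 = 0.7817. IG = 0.9991 - 0.7817 = 0.2174, which rounds to 0.217.

0.217


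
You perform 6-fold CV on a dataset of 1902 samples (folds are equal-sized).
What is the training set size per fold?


Each validation fold has 1902/6 = 317 samples. Training set = 1902 - 317 = 1585.

1585


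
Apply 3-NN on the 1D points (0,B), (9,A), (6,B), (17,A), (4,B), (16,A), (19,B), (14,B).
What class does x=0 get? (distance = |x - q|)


Distances: |0-0|=0, |9-0|=9, |6-0|=6, |17-0|=17, |4-0|=4, |16-0|=16, |19-0|=19, |14-0|=14. 3 nearest: (0,B), (4,B), (6,B). Counts: {'B': 3}. Majority class: B.

B


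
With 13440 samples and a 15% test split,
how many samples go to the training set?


Test set = 13440 * 15% = 2016. Training set = 13440 - 2016 = 11424.

11424


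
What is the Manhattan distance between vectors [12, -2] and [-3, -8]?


d = sum of absolute differences: |12--3|=15 + |-2--8|=6 = 21.

21


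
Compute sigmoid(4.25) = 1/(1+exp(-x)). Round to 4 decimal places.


sigma(4.25) = 1/(1+e^(-4.25)) = 1/(1+0.014264) = 1/1.014264 = 0.9859.

0.9859


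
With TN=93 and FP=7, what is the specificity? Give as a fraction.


Specificity = TN / (TN + FP) = 93 / 100 = 93/100.

93/100


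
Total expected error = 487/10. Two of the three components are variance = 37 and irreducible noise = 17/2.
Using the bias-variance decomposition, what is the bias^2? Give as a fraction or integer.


Total error = bias^2 + variance + irreducible noise. So bias^2 = 487/10 - 37 - 17/2 = 16/5.

16/5


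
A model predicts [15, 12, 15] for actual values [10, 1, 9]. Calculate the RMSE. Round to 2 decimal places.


MSE = 60.6667. RMSE = sqrt(60.6667) = 7.79.

7.79


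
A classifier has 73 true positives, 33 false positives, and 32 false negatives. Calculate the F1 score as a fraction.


Precision = 73/106 = 73/106. Recall = 73/105 = 73/105. F1 = 2*P*R/(P+R) = 146/211.

146/211


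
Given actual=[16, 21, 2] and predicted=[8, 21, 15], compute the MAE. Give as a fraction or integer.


MAE = (1/3) * (|16-8|=8 + |21-21|=0 + |2-15|=13). Sum = 21. MAE = 7.

7


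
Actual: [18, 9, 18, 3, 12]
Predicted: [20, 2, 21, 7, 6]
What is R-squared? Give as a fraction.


Mean(y) = 12. SS_res = 114. SS_tot = 162. R^2 = 1 - 114/(162) = 8/27.

8/27


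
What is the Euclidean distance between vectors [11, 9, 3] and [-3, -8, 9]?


d = sqrt(sum of squared differences). (11--3)^2=196, (9--8)^2=289, (3-9)^2=36. Sum = 521.

sqrt(521)


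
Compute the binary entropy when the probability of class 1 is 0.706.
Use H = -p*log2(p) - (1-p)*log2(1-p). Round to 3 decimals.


H = -0.706*log2(0.706) - 0.294*log2(0.294) = 0.874.

0.874


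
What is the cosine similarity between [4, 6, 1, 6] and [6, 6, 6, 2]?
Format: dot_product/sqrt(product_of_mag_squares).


dot = 78. |a|^2 = 89, |b|^2 = 112. cos = 78/sqrt(9968).

78/sqrt(9968)


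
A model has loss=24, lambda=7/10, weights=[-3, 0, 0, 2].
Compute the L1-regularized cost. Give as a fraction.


L1 norm = sum(|w|) = 5. J = 24 + 7/10 * 5 = 55/2.

55/2


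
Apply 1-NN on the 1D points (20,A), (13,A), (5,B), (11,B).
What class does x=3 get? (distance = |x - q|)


Distances: |20-3|=17, |13-3|=10, |5-3|=2, |11-3|=8. 1 nearest: (5,B). Counts: {'B': 1}. Majority class: B.

B


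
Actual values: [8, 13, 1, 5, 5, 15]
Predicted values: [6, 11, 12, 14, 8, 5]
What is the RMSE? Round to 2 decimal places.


MSE = 53.1667. RMSE = sqrt(53.1667) = 7.29.

7.29


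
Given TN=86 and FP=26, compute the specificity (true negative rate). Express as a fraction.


Specificity = TN / (TN + FP) = 86 / 112 = 43/56.

43/56


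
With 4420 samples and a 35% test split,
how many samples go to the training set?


Test set = 4420 * 35% = 1547. Training set = 4420 - 1547 = 2873.

2873


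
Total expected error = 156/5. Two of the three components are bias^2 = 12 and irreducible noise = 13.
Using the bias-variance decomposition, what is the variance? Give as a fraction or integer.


Total error = bias^2 + variance + irreducible noise. So variance = 156/5 - 12 - 13 = 31/5.

31/5


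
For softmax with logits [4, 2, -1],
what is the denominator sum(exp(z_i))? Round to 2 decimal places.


Denom = e^4=54.5982 + e^2=7.3891 + e^-1=0.3679. Sum = 62.3552, which rounds to 62.36.

62.36


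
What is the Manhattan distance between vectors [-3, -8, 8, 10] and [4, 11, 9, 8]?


d = sum of absolute differences: |-3-4|=7 + |-8-11|=19 + |8-9|=1 + |10-8|=2 = 29.

29


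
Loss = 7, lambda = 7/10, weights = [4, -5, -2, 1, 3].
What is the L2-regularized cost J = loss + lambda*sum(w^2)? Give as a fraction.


L2 sq norm = sum(w^2) = 55. J = 7 + 7/10 * 55 = 91/2.

91/2


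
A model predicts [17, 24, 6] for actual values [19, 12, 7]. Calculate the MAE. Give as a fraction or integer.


MAE = (1/3) * (|19-17|=2 + |12-24|=12 + |7-6|=1). Sum = 15. MAE = 5.

5


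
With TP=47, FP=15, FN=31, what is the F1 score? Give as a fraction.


Precision = 47/62 = 47/62. Recall = 47/78 = 47/78. F1 = 2*P*R/(P+R) = 47/70.

47/70


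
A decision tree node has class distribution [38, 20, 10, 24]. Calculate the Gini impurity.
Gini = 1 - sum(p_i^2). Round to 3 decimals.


Total = 92. Proportions: 38/92, 20/92, 10/92, 24/92. sum(p_i^2) = 0.2977. Gini = 1 - 0.2977 = 0.7023, which rounds to 0.702.

0.702


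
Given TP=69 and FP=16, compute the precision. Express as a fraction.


Precision = TP / (TP + FP) = 69 / 85 = 69/85.

69/85


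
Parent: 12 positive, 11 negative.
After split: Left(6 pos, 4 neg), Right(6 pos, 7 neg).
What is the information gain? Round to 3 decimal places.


H(parent) = 0.9986. H(left) = 0.9710, H(right) = 0.9957. Weighted = (10/23)*0.9710 + (13/23)*0.9957 = 0.9850. IG = 0.9986 - 0.9850 = 0.0136, which rounds to 0.014.

0.014


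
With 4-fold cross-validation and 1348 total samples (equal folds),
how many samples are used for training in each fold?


Each validation fold has 1348/4 = 337 samples. Training set = 1348 - 337 = 1011.

1011


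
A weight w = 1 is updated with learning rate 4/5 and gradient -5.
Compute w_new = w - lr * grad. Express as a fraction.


w_new = 1 - 4/5 * -5 = 1 - -4 = 5.

5


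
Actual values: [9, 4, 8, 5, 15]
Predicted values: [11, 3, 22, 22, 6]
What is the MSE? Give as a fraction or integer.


MSE = (1/5) * ((9-11)^2=4 + (4-3)^2=1 + (8-22)^2=196 + (5-22)^2=289 + (15-6)^2=81). Sum = 571. MSE = 571/5.

571/5


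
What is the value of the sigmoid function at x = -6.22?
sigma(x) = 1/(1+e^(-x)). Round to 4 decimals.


sigma(-6.22) = 1/(1+e^(6.22)) = 1/(1+502.703232) = 1/503.703232 = 0.0020.

0.0020


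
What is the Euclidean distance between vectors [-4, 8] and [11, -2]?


d = sqrt(sum of squared differences). (-4-11)^2=225, (8--2)^2=100. Sum = 325.

sqrt(325)


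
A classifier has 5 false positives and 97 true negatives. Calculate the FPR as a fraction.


FPR = FP / (FP + TN) = 5 / 102 = 5/102.

5/102


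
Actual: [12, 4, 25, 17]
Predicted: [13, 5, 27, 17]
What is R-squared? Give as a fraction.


Mean(y) = 29/2. SS_res = 6. SS_tot = 233. R^2 = 1 - 6/(233) = 227/233.

227/233
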